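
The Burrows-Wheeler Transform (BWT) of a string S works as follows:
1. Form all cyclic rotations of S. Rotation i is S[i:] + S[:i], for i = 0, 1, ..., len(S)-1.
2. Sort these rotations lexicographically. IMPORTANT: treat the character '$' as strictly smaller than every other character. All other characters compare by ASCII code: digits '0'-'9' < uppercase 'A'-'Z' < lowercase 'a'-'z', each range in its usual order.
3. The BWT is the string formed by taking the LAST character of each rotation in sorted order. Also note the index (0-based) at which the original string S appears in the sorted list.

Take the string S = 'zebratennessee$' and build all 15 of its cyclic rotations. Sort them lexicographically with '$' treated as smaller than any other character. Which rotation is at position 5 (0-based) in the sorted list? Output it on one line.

All 15 rotations (rotation i = S[i:]+S[:i]):
  rot[0] = zebratennessee$
  rot[1] = ebratennessee$z
  rot[2] = bratennessee$ze
  rot[3] = ratennessee$zeb
  rot[4] = atennessee$zebr
  rot[5] = tennessee$zebra
  rot[6] = ennessee$zebrat
  rot[7] = nnessee$zebrate
  rot[8] = nessee$zebraten
  rot[9] = essee$zebratenn
  rot[10] = ssee$zebratenne
  rot[11] = see$zebratennes
  rot[12] = ee$zebratenness
  rot[13] = e$zebratennesse
  rot[14] = $zebratennessee
Sorted (with $ < everything):
  sorted[0] = $zebratennessee
  sorted[1] = atennessee$zebr
  sorted[2] = bratennessee$ze
  sorted[3] = e$zebratennesse
  sorted[4] = ebratennessee$z
  sorted[5] = ee$zebratenness
  sorted[6] = ennessee$zebrat
  sorted[7] = essee$zebratenn
  sorted[8] = nessee$zebraten
  sorted[9] = nnessee$zebrate
  sorted[10] = ratennessee$zeb
  sorted[11] = see$zebratennes
  sorted[12] = ssee$zebratenne
  sorted[13] = tennessee$zebra
  sorted[14] = zebratennessee$
sorted[5] = ee$zebratenness

Answer: ee$zebratenness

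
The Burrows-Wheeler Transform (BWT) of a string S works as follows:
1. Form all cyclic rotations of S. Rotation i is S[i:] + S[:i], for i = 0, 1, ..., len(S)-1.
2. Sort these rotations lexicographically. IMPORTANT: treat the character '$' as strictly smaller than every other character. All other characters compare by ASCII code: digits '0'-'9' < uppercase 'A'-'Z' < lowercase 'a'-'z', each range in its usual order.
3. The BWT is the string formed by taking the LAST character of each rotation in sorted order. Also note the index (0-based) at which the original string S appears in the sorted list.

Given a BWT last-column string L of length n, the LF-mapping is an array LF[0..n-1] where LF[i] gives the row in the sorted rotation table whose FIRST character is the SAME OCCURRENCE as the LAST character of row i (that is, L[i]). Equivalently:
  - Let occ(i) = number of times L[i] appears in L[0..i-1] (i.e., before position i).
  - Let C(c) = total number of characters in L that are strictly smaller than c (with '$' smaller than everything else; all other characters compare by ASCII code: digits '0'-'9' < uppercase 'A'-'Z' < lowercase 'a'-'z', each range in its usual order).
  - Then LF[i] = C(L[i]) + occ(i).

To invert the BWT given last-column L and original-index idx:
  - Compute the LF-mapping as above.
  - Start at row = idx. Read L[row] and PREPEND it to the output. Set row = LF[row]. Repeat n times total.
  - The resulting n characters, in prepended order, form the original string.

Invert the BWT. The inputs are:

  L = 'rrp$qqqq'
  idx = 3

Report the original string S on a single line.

Answer: qqrpqqr$

Derivation:
LF mapping: 6 7 1 0 2 3 4 5
Walk LF starting at row 3, prepending L[row]:
  step 1: row=3, L[3]='$', prepend. Next row=LF[3]=0
  step 2: row=0, L[0]='r', prepend. Next row=LF[0]=6
  step 3: row=6, L[6]='q', prepend. Next row=LF[6]=4
  step 4: row=4, L[4]='q', prepend. Next row=LF[4]=2
  step 5: row=2, L[2]='p', prepend. Next row=LF[2]=1
  step 6: row=1, L[1]='r', prepend. Next row=LF[1]=7
  step 7: row=7, L[7]='q', prepend. Next row=LF[7]=5
  step 8: row=5, L[5]='q', prepend. Next row=LF[5]=3
Reversed output: qqrpqqr$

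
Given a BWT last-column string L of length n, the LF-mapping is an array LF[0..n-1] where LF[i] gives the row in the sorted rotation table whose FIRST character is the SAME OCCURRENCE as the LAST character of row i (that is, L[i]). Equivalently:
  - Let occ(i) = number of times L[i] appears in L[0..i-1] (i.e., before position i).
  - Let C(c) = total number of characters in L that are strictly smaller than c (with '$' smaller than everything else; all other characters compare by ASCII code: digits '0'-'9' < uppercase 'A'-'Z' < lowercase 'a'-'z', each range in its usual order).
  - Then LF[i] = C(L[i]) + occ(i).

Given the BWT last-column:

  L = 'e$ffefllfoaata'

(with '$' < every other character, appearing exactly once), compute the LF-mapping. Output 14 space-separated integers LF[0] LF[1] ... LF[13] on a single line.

Char counts: '$':1, 'a':3, 'e':2, 'f':4, 'l':2, 'o':1, 't':1
C (first-col start): C('$')=0, C('a')=1, C('e')=4, C('f')=6, C('l')=10, C('o')=12, C('t')=13
L[0]='e': occ=0, LF[0]=C('e')+0=4+0=4
L[1]='$': occ=0, LF[1]=C('$')+0=0+0=0
L[2]='f': occ=0, LF[2]=C('f')+0=6+0=6
L[3]='f': occ=1, LF[3]=C('f')+1=6+1=7
L[4]='e': occ=1, LF[4]=C('e')+1=4+1=5
L[5]='f': occ=2, LF[5]=C('f')+2=6+2=8
L[6]='l': occ=0, LF[6]=C('l')+0=10+0=10
L[7]='l': occ=1, LF[7]=C('l')+1=10+1=11
L[8]='f': occ=3, LF[8]=C('f')+3=6+3=9
L[9]='o': occ=0, LF[9]=C('o')+0=12+0=12
L[10]='a': occ=0, LF[10]=C('a')+0=1+0=1
L[11]='a': occ=1, LF[11]=C('a')+1=1+1=2
L[12]='t': occ=0, LF[12]=C('t')+0=13+0=13
L[13]='a': occ=2, LF[13]=C('a')+2=1+2=3

Answer: 4 0 6 7 5 8 10 11 9 12 1 2 13 3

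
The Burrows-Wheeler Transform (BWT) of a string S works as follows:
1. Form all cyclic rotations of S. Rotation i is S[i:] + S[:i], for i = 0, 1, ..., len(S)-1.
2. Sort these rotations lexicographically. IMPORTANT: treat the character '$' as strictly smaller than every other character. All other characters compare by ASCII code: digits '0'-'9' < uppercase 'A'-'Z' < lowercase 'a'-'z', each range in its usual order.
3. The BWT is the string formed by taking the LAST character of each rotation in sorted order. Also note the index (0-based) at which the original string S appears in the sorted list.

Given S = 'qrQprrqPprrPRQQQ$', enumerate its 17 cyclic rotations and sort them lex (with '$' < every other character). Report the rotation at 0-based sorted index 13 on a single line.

All 17 rotations (rotation i = S[i:]+S[:i]):
  rot[0] = qrQprrqPprrPRQQQ$
  rot[1] = rQprrqPprrPRQQQ$q
  rot[2] = QprrqPprrPRQQQ$qr
  rot[3] = prrqPprrPRQQQ$qrQ
  rot[4] = rrqPprrPRQQQ$qrQp
  rot[5] = rqPprrPRQQQ$qrQpr
  rot[6] = qPprrPRQQQ$qrQprr
  rot[7] = PprrPRQQQ$qrQprrq
  rot[8] = prrPRQQQ$qrQprrqP
  rot[9] = rrPRQQQ$qrQprrqPp
  rot[10] = rPRQQQ$qrQprrqPpr
  rot[11] = PRQQQ$qrQprrqPprr
  rot[12] = RQQQ$qrQprrqPprrP
  rot[13] = QQQ$qrQprrqPprrPR
  rot[14] = QQ$qrQprrqPprrPRQ
  rot[15] = Q$qrQprrqPprrPRQQ
  rot[16] = $qrQprrqPprrPRQQQ
Sorted (with $ < everything):
  sorted[0] = $qrQprrqPprrPRQQQ
  sorted[1] = PRQQQ$qrQprrqPprr
  sorted[2] = PprrPRQQQ$qrQprrq
  sorted[3] = Q$qrQprrqPprrPRQQ
  sorted[4] = QQ$qrQprrqPprrPRQ
  sorted[5] = QQQ$qrQprrqPprrPR
  sorted[6] = QprrqPprrPRQQQ$qr
  sorted[7] = RQQQ$qrQprrqPprrP
  sorted[8] = prrPRQQQ$qrQprrqP
  sorted[9] = prrqPprrPRQQQ$qrQ
  sorted[10] = qPprrPRQQQ$qrQprr
  sorted[11] = qrQprrqPprrPRQQQ$
  sorted[12] = rPRQQQ$qrQprrqPpr
  sorted[13] = rQprrqPprrPRQQQ$q
  sorted[14] = rqPprrPRQQQ$qrQpr
  sorted[15] = rrPRQQQ$qrQprrqPp
  sorted[16] = rrqPprrPRQQQ$qrQp
sorted[13] = rQprrqPprrPRQQQ$q

Answer: rQprrqPprrPRQQQ$q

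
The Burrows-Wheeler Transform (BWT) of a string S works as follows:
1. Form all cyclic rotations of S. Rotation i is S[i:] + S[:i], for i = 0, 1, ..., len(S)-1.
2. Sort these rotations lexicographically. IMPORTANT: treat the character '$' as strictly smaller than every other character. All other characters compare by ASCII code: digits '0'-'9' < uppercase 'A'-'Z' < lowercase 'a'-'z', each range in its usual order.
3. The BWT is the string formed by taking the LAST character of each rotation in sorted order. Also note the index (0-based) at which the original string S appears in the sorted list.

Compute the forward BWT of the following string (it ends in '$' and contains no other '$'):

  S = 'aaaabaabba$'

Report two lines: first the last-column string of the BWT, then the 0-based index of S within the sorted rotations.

All 11 rotations (rotation i = S[i:]+S[:i]):
  rot[0] = aaaabaabba$
  rot[1] = aaabaabba$a
  rot[2] = aabaabba$aa
  rot[3] = abaabba$aaa
  rot[4] = baabba$aaaa
  rot[5] = aabba$aaaab
  rot[6] = abba$aaaaba
  rot[7] = bba$aaaabaa
  rot[8] = ba$aaaabaab
  rot[9] = a$aaaabaabb
  rot[10] = $aaaabaabba
Sorted (with $ < everything):
  sorted[0] = $aaaabaabba  (last char: 'a')
  sorted[1] = a$aaaabaabb  (last char: 'b')
  sorted[2] = aaaabaabba$  (last char: '$')
  sorted[3] = aaabaabba$a  (last char: 'a')
  sorted[4] = aabaabba$aa  (last char: 'a')
  sorted[5] = aabba$aaaab  (last char: 'b')
  sorted[6] = abaabba$aaa  (last char: 'a')
  sorted[7] = abba$aaaaba  (last char: 'a')
  sorted[8] = ba$aaaabaab  (last char: 'b')
  sorted[9] = baabba$aaaa  (last char: 'a')
  sorted[10] = bba$aaaabaa  (last char: 'a')
Last column: ab$aabaabaa
Original string S is at sorted index 2

Answer: ab$aabaabaa
2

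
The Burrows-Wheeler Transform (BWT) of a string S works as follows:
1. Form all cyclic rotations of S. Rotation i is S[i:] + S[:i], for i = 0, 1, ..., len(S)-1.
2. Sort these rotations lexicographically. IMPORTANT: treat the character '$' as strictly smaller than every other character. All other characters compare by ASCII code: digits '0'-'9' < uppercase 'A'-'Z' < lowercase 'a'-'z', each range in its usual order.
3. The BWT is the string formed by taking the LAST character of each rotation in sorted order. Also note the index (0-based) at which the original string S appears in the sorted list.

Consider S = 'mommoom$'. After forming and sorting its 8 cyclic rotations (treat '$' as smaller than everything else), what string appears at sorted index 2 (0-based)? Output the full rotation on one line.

Answer: mmoom$mo

Derivation:
All 8 rotations (rotation i = S[i:]+S[:i]):
  rot[0] = mommoom$
  rot[1] = ommoom$m
  rot[2] = mmoom$mo
  rot[3] = moom$mom
  rot[4] = oom$momm
  rot[5] = om$mommo
  rot[6] = m$mommoo
  rot[7] = $mommoom
Sorted (with $ < everything):
  sorted[0] = $mommoom
  sorted[1] = m$mommoo
  sorted[2] = mmoom$mo
  sorted[3] = mommoom$
  sorted[4] = moom$mom
  sorted[5] = om$mommo
  sorted[6] = ommoom$m
  sorted[7] = oom$momm
sorted[2] = mmoom$mo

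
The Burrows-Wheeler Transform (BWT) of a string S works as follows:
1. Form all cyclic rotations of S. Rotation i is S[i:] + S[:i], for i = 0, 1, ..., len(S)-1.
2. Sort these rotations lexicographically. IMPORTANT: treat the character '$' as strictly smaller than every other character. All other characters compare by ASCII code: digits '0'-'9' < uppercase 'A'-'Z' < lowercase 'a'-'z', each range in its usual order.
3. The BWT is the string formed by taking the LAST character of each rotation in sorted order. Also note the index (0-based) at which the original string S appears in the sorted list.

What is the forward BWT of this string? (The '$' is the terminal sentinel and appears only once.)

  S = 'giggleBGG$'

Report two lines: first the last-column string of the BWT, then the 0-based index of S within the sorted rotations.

Answer: GeGBli$ggg
6

Derivation:
All 10 rotations (rotation i = S[i:]+S[:i]):
  rot[0] = giggleBGG$
  rot[1] = iggleBGG$g
  rot[2] = ggleBGG$gi
  rot[3] = gleBGG$gig
  rot[4] = leBGG$gigg
  rot[5] = eBGG$giggl
  rot[6] = BGG$giggle
  rot[7] = GG$giggleB
  rot[8] = G$giggleBG
  rot[9] = $giggleBGG
Sorted (with $ < everything):
  sorted[0] = $giggleBGG  (last char: 'G')
  sorted[1] = BGG$giggle  (last char: 'e')
  sorted[2] = G$giggleBG  (last char: 'G')
  sorted[3] = GG$giggleB  (last char: 'B')
  sorted[4] = eBGG$giggl  (last char: 'l')
  sorted[5] = ggleBGG$gi  (last char: 'i')
  sorted[6] = giggleBGG$  (last char: '$')
  sorted[7] = gleBGG$gig  (last char: 'g')
  sorted[8] = iggleBGG$g  (last char: 'g')
  sorted[9] = leBGG$gigg  (last char: 'g')
Last column: GeGBli$ggg
Original string S is at sorted index 6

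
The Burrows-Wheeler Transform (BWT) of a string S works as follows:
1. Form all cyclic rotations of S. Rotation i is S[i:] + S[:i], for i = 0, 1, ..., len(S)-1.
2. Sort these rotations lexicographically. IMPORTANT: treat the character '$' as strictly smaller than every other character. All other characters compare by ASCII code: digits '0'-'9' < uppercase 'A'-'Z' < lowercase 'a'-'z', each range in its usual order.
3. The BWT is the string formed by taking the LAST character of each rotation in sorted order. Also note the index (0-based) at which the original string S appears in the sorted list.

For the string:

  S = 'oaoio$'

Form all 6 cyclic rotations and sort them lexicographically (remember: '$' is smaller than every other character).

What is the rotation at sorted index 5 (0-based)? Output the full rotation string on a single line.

All 6 rotations (rotation i = S[i:]+S[:i]):
  rot[0] = oaoio$
  rot[1] = aoio$o
  rot[2] = oio$oa
  rot[3] = io$oao
  rot[4] = o$oaoi
  rot[5] = $oaoio
Sorted (with $ < everything):
  sorted[0] = $oaoio
  sorted[1] = aoio$o
  sorted[2] = io$oao
  sorted[3] = o$oaoi
  sorted[4] = oaoio$
  sorted[5] = oio$oa
sorted[5] = oio$oa

Answer: oio$oa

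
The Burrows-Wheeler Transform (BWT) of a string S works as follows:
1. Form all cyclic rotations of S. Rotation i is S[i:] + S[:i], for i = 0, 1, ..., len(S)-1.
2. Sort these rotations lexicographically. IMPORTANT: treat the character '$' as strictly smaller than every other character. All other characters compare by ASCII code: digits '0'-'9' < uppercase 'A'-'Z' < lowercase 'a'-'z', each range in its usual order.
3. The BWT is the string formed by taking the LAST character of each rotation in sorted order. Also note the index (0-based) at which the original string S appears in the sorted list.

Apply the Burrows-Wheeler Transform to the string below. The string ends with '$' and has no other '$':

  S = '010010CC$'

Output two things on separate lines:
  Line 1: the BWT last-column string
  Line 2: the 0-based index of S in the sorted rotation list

All 9 rotations (rotation i = S[i:]+S[:i]):
  rot[0] = 010010CC$
  rot[1] = 10010CC$0
  rot[2] = 0010CC$01
  rot[3] = 010CC$010
  rot[4] = 10CC$0100
  rot[5] = 0CC$01001
  rot[6] = CC$010010
  rot[7] = C$010010C
  rot[8] = $010010CC
Sorted (with $ < everything):
  sorted[0] = $010010CC  (last char: 'C')
  sorted[1] = 0010CC$01  (last char: '1')
  sorted[2] = 010010CC$  (last char: '$')
  sorted[3] = 010CC$010  (last char: '0')
  sorted[4] = 0CC$01001  (last char: '1')
  sorted[5] = 10010CC$0  (last char: '0')
  sorted[6] = 10CC$0100  (last char: '0')
  sorted[7] = C$010010C  (last char: 'C')
  sorted[8] = CC$010010  (last char: '0')
Last column: C1$0100C0
Original string S is at sorted index 2

Answer: C1$0100C0
2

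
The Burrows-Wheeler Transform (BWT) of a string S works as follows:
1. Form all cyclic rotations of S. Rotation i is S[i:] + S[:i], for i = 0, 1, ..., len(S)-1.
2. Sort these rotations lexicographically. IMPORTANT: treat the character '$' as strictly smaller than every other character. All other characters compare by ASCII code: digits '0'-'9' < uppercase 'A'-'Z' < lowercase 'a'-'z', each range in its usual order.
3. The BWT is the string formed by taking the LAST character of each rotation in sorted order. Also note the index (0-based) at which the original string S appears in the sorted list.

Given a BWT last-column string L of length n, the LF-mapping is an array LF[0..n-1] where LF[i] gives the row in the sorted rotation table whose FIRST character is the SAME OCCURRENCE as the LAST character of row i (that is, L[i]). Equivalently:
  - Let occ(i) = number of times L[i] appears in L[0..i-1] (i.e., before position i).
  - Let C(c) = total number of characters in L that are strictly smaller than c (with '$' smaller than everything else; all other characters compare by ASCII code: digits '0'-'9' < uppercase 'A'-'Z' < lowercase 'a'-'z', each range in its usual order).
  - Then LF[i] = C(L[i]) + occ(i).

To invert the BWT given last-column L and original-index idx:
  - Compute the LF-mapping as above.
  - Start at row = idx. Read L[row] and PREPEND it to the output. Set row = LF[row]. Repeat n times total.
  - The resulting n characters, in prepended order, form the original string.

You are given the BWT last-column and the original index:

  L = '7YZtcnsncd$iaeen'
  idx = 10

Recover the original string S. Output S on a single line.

Answer: incandescentZY7$

Derivation:
LF mapping: 1 2 3 15 5 11 14 12 6 7 0 10 4 8 9 13
Walk LF starting at row 10, prepending L[row]:
  step 1: row=10, L[10]='$', prepend. Next row=LF[10]=0
  step 2: row=0, L[0]='7', prepend. Next row=LF[0]=1
  step 3: row=1, L[1]='Y', prepend. Next row=LF[1]=2
  step 4: row=2, L[2]='Z', prepend. Next row=LF[2]=3
  step 5: row=3, L[3]='t', prepend. Next row=LF[3]=15
  step 6: row=15, L[15]='n', prepend. Next row=LF[15]=13
  step 7: row=13, L[13]='e', prepend. Next row=LF[13]=8
  step 8: row=8, L[8]='c', prepend. Next row=LF[8]=6
  step 9: row=6, L[6]='s', prepend. Next row=LF[6]=14
  step 10: row=14, L[14]='e', prepend. Next row=LF[14]=9
  step 11: row=9, L[9]='d', prepend. Next row=LF[9]=7
  step 12: row=7, L[7]='n', prepend. Next row=LF[7]=12
  step 13: row=12, L[12]='a', prepend. Next row=LF[12]=4
  step 14: row=4, L[4]='c', prepend. Next row=LF[4]=5
  step 15: row=5, L[5]='n', prepend. Next row=LF[5]=11
  step 16: row=11, L[11]='i', prepend. Next row=LF[11]=10
Reversed output: incandescentZY7$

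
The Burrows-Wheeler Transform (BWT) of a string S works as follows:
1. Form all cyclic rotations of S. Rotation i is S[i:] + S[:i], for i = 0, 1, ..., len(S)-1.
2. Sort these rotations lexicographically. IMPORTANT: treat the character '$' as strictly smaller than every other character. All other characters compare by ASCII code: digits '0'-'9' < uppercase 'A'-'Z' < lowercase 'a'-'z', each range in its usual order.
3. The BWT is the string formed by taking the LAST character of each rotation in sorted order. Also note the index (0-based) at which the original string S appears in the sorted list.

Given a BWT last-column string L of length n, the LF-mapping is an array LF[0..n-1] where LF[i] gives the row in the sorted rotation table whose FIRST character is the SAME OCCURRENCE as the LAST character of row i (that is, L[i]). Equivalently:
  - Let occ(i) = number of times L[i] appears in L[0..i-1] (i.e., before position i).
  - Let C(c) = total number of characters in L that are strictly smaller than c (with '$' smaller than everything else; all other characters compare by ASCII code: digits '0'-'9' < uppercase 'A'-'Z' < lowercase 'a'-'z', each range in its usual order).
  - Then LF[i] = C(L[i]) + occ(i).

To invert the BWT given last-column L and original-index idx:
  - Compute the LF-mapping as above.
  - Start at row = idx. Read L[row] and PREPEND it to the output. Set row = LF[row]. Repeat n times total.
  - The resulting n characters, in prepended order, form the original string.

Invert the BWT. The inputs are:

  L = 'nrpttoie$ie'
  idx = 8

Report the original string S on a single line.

Answer: repetition$

Derivation:
LF mapping: 5 8 7 9 10 6 3 1 0 4 2
Walk LF starting at row 8, prepending L[row]:
  step 1: row=8, L[8]='$', prepend. Next row=LF[8]=0
  step 2: row=0, L[0]='n', prepend. Next row=LF[0]=5
  step 3: row=5, L[5]='o', prepend. Next row=LF[5]=6
  step 4: row=6, L[6]='i', prepend. Next row=LF[6]=3
  step 5: row=3, L[3]='t', prepend. Next row=LF[3]=9
  step 6: row=9, L[9]='i', prepend. Next row=LF[9]=4
  step 7: row=4, L[4]='t', prepend. Next row=LF[4]=10
  step 8: row=10, L[10]='e', prepend. Next row=LF[10]=2
  step 9: row=2, L[2]='p', prepend. Next row=LF[2]=7
  step 10: row=7, L[7]='e', prepend. Next row=LF[7]=1
  step 11: row=1, L[1]='r', prepend. Next row=LF[1]=8
Reversed output: repetition$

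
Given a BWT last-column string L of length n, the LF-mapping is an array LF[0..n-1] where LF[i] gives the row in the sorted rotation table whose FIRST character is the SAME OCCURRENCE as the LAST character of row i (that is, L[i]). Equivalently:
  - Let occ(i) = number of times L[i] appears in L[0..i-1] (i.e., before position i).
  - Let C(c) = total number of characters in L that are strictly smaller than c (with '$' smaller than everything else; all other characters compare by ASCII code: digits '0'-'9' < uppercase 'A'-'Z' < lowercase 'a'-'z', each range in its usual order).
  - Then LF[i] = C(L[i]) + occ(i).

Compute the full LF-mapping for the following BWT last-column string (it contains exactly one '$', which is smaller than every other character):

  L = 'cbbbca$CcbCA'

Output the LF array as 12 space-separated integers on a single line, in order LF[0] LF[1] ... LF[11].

Answer: 9 5 6 7 10 4 0 2 11 8 3 1

Derivation:
Char counts: '$':1, 'A':1, 'C':2, 'a':1, 'b':4, 'c':3
C (first-col start): C('$')=0, C('A')=1, C('C')=2, C('a')=4, C('b')=5, C('c')=9
L[0]='c': occ=0, LF[0]=C('c')+0=9+0=9
L[1]='b': occ=0, LF[1]=C('b')+0=5+0=5
L[2]='b': occ=1, LF[2]=C('b')+1=5+1=6
L[3]='b': occ=2, LF[3]=C('b')+2=5+2=7
L[4]='c': occ=1, LF[4]=C('c')+1=9+1=10
L[5]='a': occ=0, LF[5]=C('a')+0=4+0=4
L[6]='$': occ=0, LF[6]=C('$')+0=0+0=0
L[7]='C': occ=0, LF[7]=C('C')+0=2+0=2
L[8]='c': occ=2, LF[8]=C('c')+2=9+2=11
L[9]='b': occ=3, LF[9]=C('b')+3=5+3=8
L[10]='C': occ=1, LF[10]=C('C')+1=2+1=3
L[11]='A': occ=0, LF[11]=C('A')+0=1+0=1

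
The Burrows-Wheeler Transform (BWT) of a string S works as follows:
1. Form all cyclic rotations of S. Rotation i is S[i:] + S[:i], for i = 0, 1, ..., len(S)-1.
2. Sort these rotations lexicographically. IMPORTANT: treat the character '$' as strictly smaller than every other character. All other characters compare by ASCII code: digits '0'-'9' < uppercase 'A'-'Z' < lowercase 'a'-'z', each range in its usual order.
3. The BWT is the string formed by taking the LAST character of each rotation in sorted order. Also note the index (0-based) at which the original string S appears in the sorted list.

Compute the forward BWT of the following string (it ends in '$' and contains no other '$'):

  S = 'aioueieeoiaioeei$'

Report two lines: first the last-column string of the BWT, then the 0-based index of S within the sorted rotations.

Answer: ii$oieueeoeaaieio
2

Derivation:
All 17 rotations (rotation i = S[i:]+S[:i]):
  rot[0] = aioueieeoiaioeei$
  rot[1] = ioueieeoiaioeei$a
  rot[2] = oueieeoiaioeei$ai
  rot[3] = ueieeoiaioeei$aio
  rot[4] = eieeoiaioeei$aiou
  rot[5] = ieeoiaioeei$aioue
  rot[6] = eeoiaioeei$aiouei
  rot[7] = eoiaioeei$aioueie
  rot[8] = oiaioeei$aioueiee
  rot[9] = iaioeei$aioueieeo
  rot[10] = aioeei$aioueieeoi
  rot[11] = ioeei$aioueieeoia
  rot[12] = oeei$aioueieeoiai
  rot[13] = eei$aioueieeoiaio
  rot[14] = ei$aioueieeoiaioe
  rot[15] = i$aioueieeoiaioee
  rot[16] = $aioueieeoiaioeei
Sorted (with $ < everything):
  sorted[0] = $aioueieeoiaioeei  (last char: 'i')
  sorted[1] = aioeei$aioueieeoi  (last char: 'i')
  sorted[2] = aioueieeoiaioeei$  (last char: '$')
  sorted[3] = eei$aioueieeoiaio  (last char: 'o')
  sorted[4] = eeoiaioeei$aiouei  (last char: 'i')
  sorted[5] = ei$aioueieeoiaioe  (last char: 'e')
  sorted[6] = eieeoiaioeei$aiou  (last char: 'u')
  sorted[7] = eoiaioeei$aioueie  (last char: 'e')
  sorted[8] = i$aioueieeoiaioee  (last char: 'e')
  sorted[9] = iaioeei$aioueieeo  (last char: 'o')
  sorted[10] = ieeoiaioeei$aioue  (last char: 'e')
  sorted[11] = ioeei$aioueieeoia  (last char: 'a')
  sorted[12] = ioueieeoiaioeei$a  (last char: 'a')
  sorted[13] = oeei$aioueieeoiai  (last char: 'i')
  sorted[14] = oiaioeei$aioueiee  (last char: 'e')
  sorted[15] = oueieeoiaioeei$ai  (last char: 'i')
  sorted[16] = ueieeoiaioeei$aio  (last char: 'o')
Last column: ii$oieueeoeaaieio
Original string S is at sorted index 2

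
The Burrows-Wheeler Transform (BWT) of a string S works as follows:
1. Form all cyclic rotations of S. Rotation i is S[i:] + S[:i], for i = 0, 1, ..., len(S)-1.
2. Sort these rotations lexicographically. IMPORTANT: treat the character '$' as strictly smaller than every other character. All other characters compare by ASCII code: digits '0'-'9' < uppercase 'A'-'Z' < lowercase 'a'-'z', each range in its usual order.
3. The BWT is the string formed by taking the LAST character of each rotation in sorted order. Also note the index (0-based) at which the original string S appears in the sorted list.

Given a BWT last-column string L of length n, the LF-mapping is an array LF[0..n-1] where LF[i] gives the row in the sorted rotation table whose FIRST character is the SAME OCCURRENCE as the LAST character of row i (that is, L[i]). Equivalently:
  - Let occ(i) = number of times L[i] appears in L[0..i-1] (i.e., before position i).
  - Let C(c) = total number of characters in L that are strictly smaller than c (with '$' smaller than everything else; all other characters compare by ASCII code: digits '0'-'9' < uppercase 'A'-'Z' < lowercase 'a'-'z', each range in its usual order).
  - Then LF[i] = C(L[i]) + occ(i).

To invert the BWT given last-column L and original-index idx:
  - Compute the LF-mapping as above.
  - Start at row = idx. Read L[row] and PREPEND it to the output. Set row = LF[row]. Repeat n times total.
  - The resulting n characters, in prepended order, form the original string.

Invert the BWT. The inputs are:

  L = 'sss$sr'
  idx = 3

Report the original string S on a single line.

LF mapping: 2 3 4 0 5 1
Walk LF starting at row 3, prepending L[row]:
  step 1: row=3, L[3]='$', prepend. Next row=LF[3]=0
  step 2: row=0, L[0]='s', prepend. Next row=LF[0]=2
  step 3: row=2, L[2]='s', prepend. Next row=LF[2]=4
  step 4: row=4, L[4]='s', prepend. Next row=LF[4]=5
  step 5: row=5, L[5]='r', prepend. Next row=LF[5]=1
  step 6: row=1, L[1]='s', prepend. Next row=LF[1]=3
Reversed output: srsss$

Answer: srsss$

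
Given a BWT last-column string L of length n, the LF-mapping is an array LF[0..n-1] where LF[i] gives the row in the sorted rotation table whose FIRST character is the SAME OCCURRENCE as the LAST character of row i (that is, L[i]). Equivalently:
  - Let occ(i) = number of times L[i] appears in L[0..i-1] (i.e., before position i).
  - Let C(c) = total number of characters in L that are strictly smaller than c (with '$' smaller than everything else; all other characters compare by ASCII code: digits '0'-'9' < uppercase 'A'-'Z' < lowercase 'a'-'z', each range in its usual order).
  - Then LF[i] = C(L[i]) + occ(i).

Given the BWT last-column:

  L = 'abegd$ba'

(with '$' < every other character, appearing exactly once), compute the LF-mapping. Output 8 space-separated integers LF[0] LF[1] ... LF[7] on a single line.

Char counts: '$':1, 'a':2, 'b':2, 'd':1, 'e':1, 'g':1
C (first-col start): C('$')=0, C('a')=1, C('b')=3, C('d')=5, C('e')=6, C('g')=7
L[0]='a': occ=0, LF[0]=C('a')+0=1+0=1
L[1]='b': occ=0, LF[1]=C('b')+0=3+0=3
L[2]='e': occ=0, LF[2]=C('e')+0=6+0=6
L[3]='g': occ=0, LF[3]=C('g')+0=7+0=7
L[4]='d': occ=0, LF[4]=C('d')+0=5+0=5
L[5]='$': occ=0, LF[5]=C('$')+0=0+0=0
L[6]='b': occ=1, LF[6]=C('b')+1=3+1=4
L[7]='a': occ=1, LF[7]=C('a')+1=1+1=2

Answer: 1 3 6 7 5 0 4 2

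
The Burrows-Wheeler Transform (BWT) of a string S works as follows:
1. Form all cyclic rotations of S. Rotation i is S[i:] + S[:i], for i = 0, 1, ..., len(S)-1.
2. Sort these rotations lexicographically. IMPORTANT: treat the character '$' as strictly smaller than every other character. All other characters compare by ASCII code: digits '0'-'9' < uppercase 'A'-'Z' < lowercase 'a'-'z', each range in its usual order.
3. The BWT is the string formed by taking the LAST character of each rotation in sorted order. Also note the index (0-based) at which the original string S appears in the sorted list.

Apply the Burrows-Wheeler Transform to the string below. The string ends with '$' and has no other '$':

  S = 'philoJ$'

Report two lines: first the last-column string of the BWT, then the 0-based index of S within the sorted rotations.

All 7 rotations (rotation i = S[i:]+S[:i]):
  rot[0] = philoJ$
  rot[1] = hiloJ$p
  rot[2] = iloJ$ph
  rot[3] = loJ$phi
  rot[4] = oJ$phil
  rot[5] = J$philo
  rot[6] = $philoJ
Sorted (with $ < everything):
  sorted[0] = $philoJ  (last char: 'J')
  sorted[1] = J$philo  (last char: 'o')
  sorted[2] = hiloJ$p  (last char: 'p')
  sorted[3] = iloJ$ph  (last char: 'h')
  sorted[4] = loJ$phi  (last char: 'i')
  sorted[5] = oJ$phil  (last char: 'l')
  sorted[6] = philoJ$  (last char: '$')
Last column: Jophil$
Original string S is at sorted index 6

Answer: Jophil$
6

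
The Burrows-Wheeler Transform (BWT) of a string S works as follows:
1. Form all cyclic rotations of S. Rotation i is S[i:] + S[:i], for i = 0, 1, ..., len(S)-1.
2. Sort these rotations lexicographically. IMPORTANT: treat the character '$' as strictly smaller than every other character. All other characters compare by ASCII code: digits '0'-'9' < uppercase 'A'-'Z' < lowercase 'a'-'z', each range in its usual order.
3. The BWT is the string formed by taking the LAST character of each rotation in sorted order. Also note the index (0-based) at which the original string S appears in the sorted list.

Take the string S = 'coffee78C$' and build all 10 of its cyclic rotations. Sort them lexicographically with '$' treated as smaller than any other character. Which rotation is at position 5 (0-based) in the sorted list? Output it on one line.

Answer: e78C$coffe

Derivation:
All 10 rotations (rotation i = S[i:]+S[:i]):
  rot[0] = coffee78C$
  rot[1] = offee78C$c
  rot[2] = ffee78C$co
  rot[3] = fee78C$cof
  rot[4] = ee78C$coff
  rot[5] = e78C$coffe
  rot[6] = 78C$coffee
  rot[7] = 8C$coffee7
  rot[8] = C$coffee78
  rot[9] = $coffee78C
Sorted (with $ < everything):
  sorted[0] = $coffee78C
  sorted[1] = 78C$coffee
  sorted[2] = 8C$coffee7
  sorted[3] = C$coffee78
  sorted[4] = coffee78C$
  sorted[5] = e78C$coffe
  sorted[6] = ee78C$coff
  sorted[7] = fee78C$cof
  sorted[8] = ffee78C$co
  sorted[9] = offee78C$c
sorted[5] = e78C$coffe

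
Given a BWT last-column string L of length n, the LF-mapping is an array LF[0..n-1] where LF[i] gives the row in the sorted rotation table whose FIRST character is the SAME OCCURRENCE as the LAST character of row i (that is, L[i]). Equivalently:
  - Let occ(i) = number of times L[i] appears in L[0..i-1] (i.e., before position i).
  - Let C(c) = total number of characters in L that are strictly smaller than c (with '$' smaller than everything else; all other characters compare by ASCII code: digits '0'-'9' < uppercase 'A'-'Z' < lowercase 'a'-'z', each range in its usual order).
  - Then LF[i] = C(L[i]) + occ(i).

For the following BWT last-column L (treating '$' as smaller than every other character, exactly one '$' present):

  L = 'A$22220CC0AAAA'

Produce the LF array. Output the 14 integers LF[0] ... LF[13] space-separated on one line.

Answer: 7 0 3 4 5 6 1 12 13 2 8 9 10 11

Derivation:
Char counts: '$':1, '0':2, '2':4, 'A':5, 'C':2
C (first-col start): C('$')=0, C('0')=1, C('2')=3, C('A')=7, C('C')=12
L[0]='A': occ=0, LF[0]=C('A')+0=7+0=7
L[1]='$': occ=0, LF[1]=C('$')+0=0+0=0
L[2]='2': occ=0, LF[2]=C('2')+0=3+0=3
L[3]='2': occ=1, LF[3]=C('2')+1=3+1=4
L[4]='2': occ=2, LF[4]=C('2')+2=3+2=5
L[5]='2': occ=3, LF[5]=C('2')+3=3+3=6
L[6]='0': occ=0, LF[6]=C('0')+0=1+0=1
L[7]='C': occ=0, LF[7]=C('C')+0=12+0=12
L[8]='C': occ=1, LF[8]=C('C')+1=12+1=13
L[9]='0': occ=1, LF[9]=C('0')+1=1+1=2
L[10]='A': occ=1, LF[10]=C('A')+1=7+1=8
L[11]='A': occ=2, LF[11]=C('A')+2=7+2=9
L[12]='A': occ=3, LF[12]=C('A')+3=7+3=10
L[13]='A': occ=4, LF[13]=C('A')+4=7+4=11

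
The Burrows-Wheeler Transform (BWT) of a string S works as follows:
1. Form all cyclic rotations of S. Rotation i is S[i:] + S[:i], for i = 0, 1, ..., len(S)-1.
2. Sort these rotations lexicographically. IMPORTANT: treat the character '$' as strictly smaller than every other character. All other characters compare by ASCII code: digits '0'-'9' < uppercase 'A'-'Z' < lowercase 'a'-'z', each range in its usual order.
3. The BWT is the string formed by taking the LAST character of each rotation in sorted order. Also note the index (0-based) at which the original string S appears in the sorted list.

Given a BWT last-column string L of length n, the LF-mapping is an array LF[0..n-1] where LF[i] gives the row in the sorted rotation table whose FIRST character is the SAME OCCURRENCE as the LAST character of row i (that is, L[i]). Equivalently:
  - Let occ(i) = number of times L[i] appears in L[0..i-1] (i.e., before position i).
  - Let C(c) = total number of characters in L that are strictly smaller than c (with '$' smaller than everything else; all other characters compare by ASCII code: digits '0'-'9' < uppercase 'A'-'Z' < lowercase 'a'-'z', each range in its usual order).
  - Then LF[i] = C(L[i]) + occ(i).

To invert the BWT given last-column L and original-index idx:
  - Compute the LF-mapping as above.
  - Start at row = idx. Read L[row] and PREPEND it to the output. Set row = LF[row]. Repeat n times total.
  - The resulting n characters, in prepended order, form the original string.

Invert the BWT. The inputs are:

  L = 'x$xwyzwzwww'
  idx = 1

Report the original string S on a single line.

Answer: wwywzwzxwx$

Derivation:
LF mapping: 6 0 7 1 8 9 2 10 3 4 5
Walk LF starting at row 1, prepending L[row]:
  step 1: row=1, L[1]='$', prepend. Next row=LF[1]=0
  step 2: row=0, L[0]='x', prepend. Next row=LF[0]=6
  step 3: row=6, L[6]='w', prepend. Next row=LF[6]=2
  step 4: row=2, L[2]='x', prepend. Next row=LF[2]=7
  step 5: row=7, L[7]='z', prepend. Next row=LF[7]=10
  step 6: row=10, L[10]='w', prepend. Next row=LF[10]=5
  step 7: row=5, L[5]='z', prepend. Next row=LF[5]=9
  step 8: row=9, L[9]='w', prepend. Next row=LF[9]=4
  step 9: row=4, L[4]='y', prepend. Next row=LF[4]=8
  step 10: row=8, L[8]='w', prepend. Next row=LF[8]=3
  step 11: row=3, L[3]='w', prepend. Next row=LF[3]=1
Reversed output: wwywzwzxwx$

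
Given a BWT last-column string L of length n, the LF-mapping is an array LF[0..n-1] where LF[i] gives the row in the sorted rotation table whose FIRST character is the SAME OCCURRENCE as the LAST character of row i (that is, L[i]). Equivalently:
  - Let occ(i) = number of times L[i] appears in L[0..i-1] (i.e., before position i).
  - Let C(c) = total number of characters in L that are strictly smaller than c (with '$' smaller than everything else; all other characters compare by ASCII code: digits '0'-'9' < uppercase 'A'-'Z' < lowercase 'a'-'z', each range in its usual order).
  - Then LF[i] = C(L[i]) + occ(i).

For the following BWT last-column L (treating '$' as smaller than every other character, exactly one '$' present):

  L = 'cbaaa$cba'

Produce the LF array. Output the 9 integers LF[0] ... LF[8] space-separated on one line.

Char counts: '$':1, 'a':4, 'b':2, 'c':2
C (first-col start): C('$')=0, C('a')=1, C('b')=5, C('c')=7
L[0]='c': occ=0, LF[0]=C('c')+0=7+0=7
L[1]='b': occ=0, LF[1]=C('b')+0=5+0=5
L[2]='a': occ=0, LF[2]=C('a')+0=1+0=1
L[3]='a': occ=1, LF[3]=C('a')+1=1+1=2
L[4]='a': occ=2, LF[4]=C('a')+2=1+2=3
L[5]='$': occ=0, LF[5]=C('$')+0=0+0=0
L[6]='c': occ=1, LF[6]=C('c')+1=7+1=8
L[7]='b': occ=1, LF[7]=C('b')+1=5+1=6
L[8]='a': occ=3, LF[8]=C('a')+3=1+3=4

Answer: 7 5 1 2 3 0 8 6 4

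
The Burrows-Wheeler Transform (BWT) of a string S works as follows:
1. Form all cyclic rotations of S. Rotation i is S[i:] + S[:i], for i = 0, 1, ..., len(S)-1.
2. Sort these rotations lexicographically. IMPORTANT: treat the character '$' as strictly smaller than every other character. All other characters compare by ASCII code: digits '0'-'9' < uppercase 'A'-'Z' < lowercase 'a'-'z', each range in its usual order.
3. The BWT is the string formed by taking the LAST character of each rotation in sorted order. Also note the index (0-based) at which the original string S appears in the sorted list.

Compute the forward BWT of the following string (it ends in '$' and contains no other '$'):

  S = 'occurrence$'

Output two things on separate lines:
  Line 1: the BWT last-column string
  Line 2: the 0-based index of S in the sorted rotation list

Answer: eonccre$ruc
7

Derivation:
All 11 rotations (rotation i = S[i:]+S[:i]):
  rot[0] = occurrence$
  rot[1] = ccurrence$o
  rot[2] = currence$oc
  rot[3] = urrence$occ
  rot[4] = rrence$occu
  rot[5] = rence$occur
  rot[6] = ence$occurr
  rot[7] = nce$occurre
  rot[8] = ce$occurren
  rot[9] = e$occurrenc
  rot[10] = $occurrence
Sorted (with $ < everything):
  sorted[0] = $occurrence  (last char: 'e')
  sorted[1] = ccurrence$o  (last char: 'o')
  sorted[2] = ce$occurren  (last char: 'n')
  sorted[3] = currence$oc  (last char: 'c')
  sorted[4] = e$occurrenc  (last char: 'c')
  sorted[5] = ence$occurr  (last char: 'r')
  sorted[6] = nce$occurre  (last char: 'e')
  sorted[7] = occurrence$  (last char: '$')
  sorted[8] = rence$occur  (last char: 'r')
  sorted[9] = rrence$occu  (last char: 'u')
  sorted[10] = urrence$occ  (last char: 'c')
Last column: eonccre$ruc
Original string S is at sorted index 7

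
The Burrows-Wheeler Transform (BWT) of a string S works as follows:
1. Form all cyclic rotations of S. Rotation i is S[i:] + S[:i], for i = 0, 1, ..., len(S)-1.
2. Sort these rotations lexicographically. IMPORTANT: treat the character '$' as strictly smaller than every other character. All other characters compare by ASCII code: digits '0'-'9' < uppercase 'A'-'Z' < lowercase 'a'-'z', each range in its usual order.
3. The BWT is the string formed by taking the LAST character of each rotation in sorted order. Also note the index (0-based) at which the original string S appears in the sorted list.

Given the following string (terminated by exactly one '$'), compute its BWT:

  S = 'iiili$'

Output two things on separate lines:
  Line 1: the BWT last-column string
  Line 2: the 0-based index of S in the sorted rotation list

Answer: il$iii
2

Derivation:
All 6 rotations (rotation i = S[i:]+S[:i]):
  rot[0] = iiili$
  rot[1] = iili$i
  rot[2] = ili$ii
  rot[3] = li$iii
  rot[4] = i$iiil
  rot[5] = $iiili
Sorted (with $ < everything):
  sorted[0] = $iiili  (last char: 'i')
  sorted[1] = i$iiil  (last char: 'l')
  sorted[2] = iiili$  (last char: '$')
  sorted[3] = iili$i  (last char: 'i')
  sorted[4] = ili$ii  (last char: 'i')
  sorted[5] = li$iii  (last char: 'i')
Last column: il$iii
Original string S is at sorted index 2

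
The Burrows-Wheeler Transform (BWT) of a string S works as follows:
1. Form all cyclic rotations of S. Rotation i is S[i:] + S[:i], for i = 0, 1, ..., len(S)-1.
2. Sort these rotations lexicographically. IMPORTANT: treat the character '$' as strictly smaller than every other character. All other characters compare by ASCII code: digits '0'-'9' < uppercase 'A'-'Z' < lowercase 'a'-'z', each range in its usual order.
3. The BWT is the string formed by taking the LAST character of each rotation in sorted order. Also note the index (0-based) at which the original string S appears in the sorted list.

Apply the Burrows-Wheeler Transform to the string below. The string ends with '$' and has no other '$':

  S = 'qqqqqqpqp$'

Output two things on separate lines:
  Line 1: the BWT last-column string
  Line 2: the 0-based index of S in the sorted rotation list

Answer: pqqpqqqqq$
9

Derivation:
All 10 rotations (rotation i = S[i:]+S[:i]):
  rot[0] = qqqqqqpqp$
  rot[1] = qqqqqpqp$q
  rot[2] = qqqqpqp$qq
  rot[3] = qqqpqp$qqq
  rot[4] = qqpqp$qqqq
  rot[5] = qpqp$qqqqq
  rot[6] = pqp$qqqqqq
  rot[7] = qp$qqqqqqp
  rot[8] = p$qqqqqqpq
  rot[9] = $qqqqqqpqp
Sorted (with $ < everything):
  sorted[0] = $qqqqqqpqp  (last char: 'p')
  sorted[1] = p$qqqqqqpq  (last char: 'q')
  sorted[2] = pqp$qqqqqq  (last char: 'q')
  sorted[3] = qp$qqqqqqp  (last char: 'p')
  sorted[4] = qpqp$qqqqq  (last char: 'q')
  sorted[5] = qqpqp$qqqq  (last char: 'q')
  sorted[6] = qqqpqp$qqq  (last char: 'q')
  sorted[7] = qqqqpqp$qq  (last char: 'q')
  sorted[8] = qqqqqpqp$q  (last char: 'q')
  sorted[9] = qqqqqqpqp$  (last char: '$')
Last column: pqqpqqqqq$
Original string S is at sorted index 9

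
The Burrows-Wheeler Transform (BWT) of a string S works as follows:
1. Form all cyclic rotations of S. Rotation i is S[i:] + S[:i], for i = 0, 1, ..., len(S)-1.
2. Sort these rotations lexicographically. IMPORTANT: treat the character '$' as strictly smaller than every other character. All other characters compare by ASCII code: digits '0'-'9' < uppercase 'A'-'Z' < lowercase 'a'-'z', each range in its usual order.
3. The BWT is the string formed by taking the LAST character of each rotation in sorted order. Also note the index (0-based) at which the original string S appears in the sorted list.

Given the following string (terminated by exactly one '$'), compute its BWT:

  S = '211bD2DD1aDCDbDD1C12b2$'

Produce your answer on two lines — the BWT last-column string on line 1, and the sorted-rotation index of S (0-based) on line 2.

All 23 rotations (rotation i = S[i:]+S[:i]):
  rot[0] = 211bD2DD1aDCDbDD1C12b2$
  rot[1] = 11bD2DD1aDCDbDD1C12b2$2
  rot[2] = 1bD2DD1aDCDbDD1C12b2$21
  rot[3] = bD2DD1aDCDbDD1C12b2$211
  rot[4] = D2DD1aDCDbDD1C12b2$211b
  rot[5] = 2DD1aDCDbDD1C12b2$211bD
  rot[6] = DD1aDCDbDD1C12b2$211bD2
  rot[7] = D1aDCDbDD1C12b2$211bD2D
  rot[8] = 1aDCDbDD1C12b2$211bD2DD
  rot[9] = aDCDbDD1C12b2$211bD2DD1
  rot[10] = DCDbDD1C12b2$211bD2DD1a
  rot[11] = CDbDD1C12b2$211bD2DD1aD
  rot[12] = DbDD1C12b2$211bD2DD1aDC
  rot[13] = bDD1C12b2$211bD2DD1aDCD
  rot[14] = DD1C12b2$211bD2DD1aDCDb
  rot[15] = D1C12b2$211bD2DD1aDCDbD
  rot[16] = 1C12b2$211bD2DD1aDCDbDD
  rot[17] = C12b2$211bD2DD1aDCDbDD1
  rot[18] = 12b2$211bD2DD1aDCDbDD1C
  rot[19] = 2b2$211bD2DD1aDCDbDD1C1
  rot[20] = b2$211bD2DD1aDCDbDD1C12
  rot[21] = 2$211bD2DD1aDCDbDD1C12b
  rot[22] = $211bD2DD1aDCDbDD1C12b2
Sorted (with $ < everything):
  sorted[0] = $211bD2DD1aDCDbDD1C12b2  (last char: '2')
  sorted[1] = 11bD2DD1aDCDbDD1C12b2$2  (last char: '2')
  sorted[2] = 12b2$211bD2DD1aDCDbDD1C  (last char: 'C')
  sorted[3] = 1C12b2$211bD2DD1aDCDbDD  (last char: 'D')
  sorted[4] = 1aDCDbDD1C12b2$211bD2DD  (last char: 'D')
  sorted[5] = 1bD2DD1aDCDbDD1C12b2$21  (last char: '1')
  sorted[6] = 2$211bD2DD1aDCDbDD1C12b  (last char: 'b')
  sorted[7] = 211bD2DD1aDCDbDD1C12b2$  (last char: '$')
  sorted[8] = 2DD1aDCDbDD1C12b2$211bD  (last char: 'D')
  sorted[9] = 2b2$211bD2DD1aDCDbDD1C1  (last char: '1')
  sorted[10] = C12b2$211bD2DD1aDCDbDD1  (last char: '1')
  sorted[11] = CDbDD1C12b2$211bD2DD1aD  (last char: 'D')
  sorted[12] = D1C12b2$211bD2DD1aDCDbD  (last char: 'D')
  sorted[13] = D1aDCDbDD1C12b2$211bD2D  (last char: 'D')
  sorted[14] = D2DD1aDCDbDD1C12b2$211b  (last char: 'b')
  sorted[15] = DCDbDD1C12b2$211bD2DD1a  (last char: 'a')
  sorted[16] = DD1C12b2$211bD2DD1aDCDb  (last char: 'b')
  sorted[17] = DD1aDCDbDD1C12b2$211bD2  (last char: '2')
  sorted[18] = DbDD1C12b2$211bD2DD1aDC  (last char: 'C')
  sorted[19] = aDCDbDD1C12b2$211bD2DD1  (last char: '1')
  sorted[20] = b2$211bD2DD1aDCDbDD1C12  (last char: '2')
  sorted[21] = bD2DD1aDCDbDD1C12b2$211  (last char: '1')
  sorted[22] = bDD1C12b2$211bD2DD1aDCD  (last char: 'D')
Last column: 22CDD1b$D11DDDbab2C121D
Original string S is at sorted index 7

Answer: 22CDD1b$D11DDDbab2C121D
7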